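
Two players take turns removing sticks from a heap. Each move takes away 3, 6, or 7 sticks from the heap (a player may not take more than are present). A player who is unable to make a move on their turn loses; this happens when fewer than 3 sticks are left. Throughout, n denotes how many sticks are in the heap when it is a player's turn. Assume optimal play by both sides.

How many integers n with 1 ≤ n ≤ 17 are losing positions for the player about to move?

Positions with no move are L. A position that does have a move is losing for the player to move precisely when every available move leads to a winning position for the opponent. Fill in the labels:
n=0: no move → L
n=1: no move → L
n=2: no move → L
n=3: →0(L), so W
n=4: →1(L), so W
n=5: →2(L), so W
n=6: →0(L), so W
n=7: →1(L), so W
n=8: →2(L), so W
n=9: →2(L), so W
n=10: →7(W), 4(W), 3(W) — all W, so L
n=11: →8(W), 5(W), 4(W) — all W, so L
n=12: →9(W), 6(W), 5(W) — all W, so L
n=13: →10(L), so W
n=14: →11(L), so W
n=15: →12(L), so W
n=16: →10(L), so W
n=17: →11(L), so W
L entries with 1 ≤ n ≤ 17 (n=0 is outside the asked range and is not counted): n = 1, 2, 10, 11, 12; that makes 5.

5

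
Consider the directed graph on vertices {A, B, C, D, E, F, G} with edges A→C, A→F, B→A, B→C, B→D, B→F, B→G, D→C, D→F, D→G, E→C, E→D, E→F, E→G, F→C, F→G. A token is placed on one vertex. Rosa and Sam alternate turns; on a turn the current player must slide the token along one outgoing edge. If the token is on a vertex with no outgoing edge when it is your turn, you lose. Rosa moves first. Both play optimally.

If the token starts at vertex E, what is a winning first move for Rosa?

Move to G.

Positions with no move are L. A position that does have a move is losing for the player to move precisely when every available move leads to a winning position for the opponent. Fill in the labels:
Every edge goes from a vertex to one that appears earlier in the order C, G, F, D, A, E, B, so processing vertices in that order labels each vertex after all of its successors.
C: no outgoing edge → L
G: no outgoing edge → L
F: can move to G, which is L ⇒ W
D: can move to G, which is L ⇒ W
A: can move to C, which is L ⇒ W
E: can move to G, which is L ⇒ W
B: can move to G, which is L ⇒ W
From E, the L positions reachable in one move are: G, C. Any move reaching one of these is winning.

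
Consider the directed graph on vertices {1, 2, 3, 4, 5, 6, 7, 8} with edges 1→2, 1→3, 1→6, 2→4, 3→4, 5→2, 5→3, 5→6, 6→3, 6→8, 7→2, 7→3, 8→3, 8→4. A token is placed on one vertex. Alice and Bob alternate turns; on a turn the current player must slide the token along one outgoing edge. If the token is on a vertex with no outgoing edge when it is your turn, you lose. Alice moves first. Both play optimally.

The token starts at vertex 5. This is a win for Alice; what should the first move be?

Compute win/loss labels from the base case upward. A position with no move is L. Any other position is W if it can reach an L in one move, else L.
Every edge goes from a vertex to one that appears earlier in the order 4, 3, 2, 8, 7, 6, 1, 5, so processing vertices in that order labels each vertex after all of its successors.
4: no outgoing edge → L
3: →4(L), so W
2: →4(L), so W
8: →4(L), so W
7: →2(W), 3(W) — all W, so L
6: →8(W), 3(W) — all W, so L
1: →6(L), so W
5: →6(L), so W
From 5, the L positions reachable in one move are: 6.

Move to 6.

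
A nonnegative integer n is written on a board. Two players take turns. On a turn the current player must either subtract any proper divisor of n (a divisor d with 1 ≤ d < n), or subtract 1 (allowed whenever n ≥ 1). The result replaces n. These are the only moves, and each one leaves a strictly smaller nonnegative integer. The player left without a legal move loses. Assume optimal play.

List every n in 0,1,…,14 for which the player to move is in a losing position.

Work bottom-up. With no move the player to move loses. Otherwise the position is W if at least one move leads to an L position for the opponent, and L if every move leads to a W.
n=0: no move → L
n=1: can move to 0, which is L ⇒ W
n=2: the only move is to 1(W), a W ⇒ L
n=3: can move to 2, which is L ⇒ W
n=4: can move to 2, which is L ⇒ W
n=5: the only move is to 4(W), a W ⇒ L
n=6: can move to 5, which is L ⇒ W
n=7: the only move is to 6(W), a W ⇒ L
n=8: can move to 7, which is L ⇒ W
n=9: moves to 6(W), 8(W); every one is W ⇒ L
n=10: can move to 5, which is L ⇒ W
n=11: the only move is to 10(W), a W ⇒ L
n=12: can move to 9, which is L ⇒ W
n=13: the only move is to 12(W), a W ⇒ L
n=14: can move to 7, which is L ⇒ W
Reading off the rows marked L gives the requested list; there are 7 such values of n.

0, 2, 5, 7, 9, 11, 13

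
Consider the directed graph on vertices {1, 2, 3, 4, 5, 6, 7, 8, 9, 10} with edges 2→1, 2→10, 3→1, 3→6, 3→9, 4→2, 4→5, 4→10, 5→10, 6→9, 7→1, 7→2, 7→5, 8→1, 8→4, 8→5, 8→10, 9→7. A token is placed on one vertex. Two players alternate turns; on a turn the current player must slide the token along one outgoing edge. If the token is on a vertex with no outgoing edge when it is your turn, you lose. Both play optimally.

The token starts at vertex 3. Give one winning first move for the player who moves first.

Compute win/loss labels from the base case upward. A position with no move is L. Any other position is W if it can reach an L in one move, else L.
Every edge goes from a vertex to one that appears earlier in the order 1, 10, 5, 2, 7, 4, 8, 9, 6, 3, so processing vertices in that order labels each vertex after all of its successors.
1: no outgoing edge → L
10: no outgoing edge → L
5: reaches L-position 10 → W
2: reaches L-position 10 → W
7: reaches L-position 1 → W
4: reaches L-position 10 → W
8: reaches L-position 10 → W
9: only reaches 7(W), which is W → L
6: reaches L-position 9 → W
3: reaches L-position 9 → W
From 3, the L positions reachable in one move are: 9, 1. Any move reaching one of these is winning.

Move to 9.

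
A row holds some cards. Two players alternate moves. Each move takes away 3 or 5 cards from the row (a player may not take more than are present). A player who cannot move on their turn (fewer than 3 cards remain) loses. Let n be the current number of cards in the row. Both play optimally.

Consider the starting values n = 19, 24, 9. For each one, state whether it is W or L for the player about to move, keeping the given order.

19: W, 24: L, 9: L

Build the W/L table. Terminal = L. A non-terminal position is W if it has a move to some L; otherwise it is L.
n=0: no move → L
n=1: no move → L
n=2: no move → L
n=3: →0(L), so W
n=4: →1(L), so W
n=5: →2(L), so W
n=6: →1(L), so W
n=7: →2(L), so W
n=8: →5(W), 3(W) — all W, so L
n=9: →6(W), 4(W) — all W, so L
n=10: →7(W), 5(W) — all W, so L
n=11: →8(L), so W
n=12: →9(L), so W
n=13: →10(L), so W
n=14: →9(L), so W
n=15: →10(L), so W
n=16: →13(W), 11(W) — all W, so L
n=17: →14(W), 12(W) — all W, so L
n=18: →15(W), 13(W) — all W, so L
n=19: →16(L), so W
n=20: →17(L), so W
n=21: →18(L), so W
n=22: →17(L), so W
n=23: →18(L), so W
n=24: →21(W), 19(W) — all W, so L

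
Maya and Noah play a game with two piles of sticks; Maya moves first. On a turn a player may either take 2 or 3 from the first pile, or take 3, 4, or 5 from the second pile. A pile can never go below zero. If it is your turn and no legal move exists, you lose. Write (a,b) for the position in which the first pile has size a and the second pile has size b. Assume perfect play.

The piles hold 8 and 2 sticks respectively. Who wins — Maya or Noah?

Classify positions by backward induction: terminal positions (no move available) are L. From any other position, the mover wins iff some move reaches an L.
No move ever increases a pile, so every position that can arise here has a ≤ 8 and b ≤ 2; it is enough to label the cells with 0 ≤ a ≤ 8 and 0 ≤ b ≤ 2.
Every move lowers a or b (never raises either), so fill the grid row by row in increasing a, and left to right within a row: each cell's successors are then already labelled.
      b=0  b=1  b=2
a=0:    L    L    L
a=1:    L    L    L
a=2:    W    W    W
a=3:    W    W    W
a=4:    W    W    W
a=5:    L    L    L
a=6:    L    L    L
a=7:    W    W    W
a=8:    W    W    W
Cells with no legal move (terminal, hence L): (0,0), (0,1), (0,2), (1,0), (1,1), (1,2).
The remaining L cells, each justified by listing all of its moves:
(5,0): →(3,0)(W), (2,0)(W) — all W, so L
(5,1): →(3,1)(W), (2,1)(W) — all W, so L
(5,2): →(3,2)(W), (2,2)(W) — all W, so L
(6,0): →(4,0)(W), (3,0)(W) — all W, so L
(6,1): →(4,1)(W), (3,1)(W) — all W, so L
(6,2): →(4,2)(W), (3,2)(W) — all W, so L
Every other cell has at least one move into one of the L cells above, so it is W.
From (8,2) Maya can move to (6,2), reaching an L position.

Maya wins.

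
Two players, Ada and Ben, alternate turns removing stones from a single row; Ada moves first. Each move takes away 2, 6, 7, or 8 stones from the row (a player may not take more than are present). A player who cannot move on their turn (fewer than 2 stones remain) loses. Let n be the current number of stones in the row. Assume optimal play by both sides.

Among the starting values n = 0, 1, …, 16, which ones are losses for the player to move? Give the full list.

0, 1, 4, 5, 14, 15

Work bottom-up. With no move the player to move loses. Otherwise the position is W if at least one move leads to an L position for the opponent, and L if every move leads to a W.
n=0: no move → L
n=1: no move → L
n=2: →0(L), so W
n=3: →1(L), so W
n=4: →2(W) only, which is W, so L
n=5: →3(W) only, which is W, so L
n=6: →4(L), so W
n=7: →5(L), so W
n=8: →1(L), so W
n=9: →1(L), so W
n=10: →4(L), so W
n=11: →5(L), so W
n=12: →5(L), so W
n=13: →5(L), so W
n=14: →12(W), 8(W), 7(W), 6(W) — all W, so L
n=15: →13(W), 9(W), 8(W), 7(W) — all W, so L
n=16: →14(L), so W
The losing starting values of n are exactly the entries labelled L in this table (6 of them).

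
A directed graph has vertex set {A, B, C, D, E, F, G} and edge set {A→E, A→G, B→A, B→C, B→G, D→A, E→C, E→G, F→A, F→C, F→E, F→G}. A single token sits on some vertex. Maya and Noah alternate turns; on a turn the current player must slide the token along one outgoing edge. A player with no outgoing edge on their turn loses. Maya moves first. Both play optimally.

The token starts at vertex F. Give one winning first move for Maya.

Classify positions by backward induction: terminal positions (no move available) are L. From any other position, the mover wins iff some move reaches an L.
Every edge goes from a vertex to one that appears earlier in the order C, G, E, A, B, F, D, so processing vertices in that order labels each vertex after all of its successors.
C: no outgoing edge → L
G: no outgoing edge → L
E: →G(L), so W
A: →G(L), so W
B: →G(L), so W
F: →G(L), so W
D: →A(W) only, which is W, so L
From F, the L positions reachable in one move are: G, C. Any move reaching one of these is winning.

Move to G.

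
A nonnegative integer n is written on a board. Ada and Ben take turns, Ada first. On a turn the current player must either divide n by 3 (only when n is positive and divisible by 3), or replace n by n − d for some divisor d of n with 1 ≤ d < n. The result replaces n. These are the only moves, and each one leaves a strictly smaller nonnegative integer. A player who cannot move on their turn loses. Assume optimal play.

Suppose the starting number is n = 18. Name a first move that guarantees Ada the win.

Work bottom-up. With no move the player to move loses. Otherwise the position is W if at least one move leads to an L position for the opponent, and L if every move leads to a W.
n=0: no move → L
n=1: no move → L
n=2: →1(L), so W
n=3: →1(L), so W
n=4: →2(W), 3(W) — all W, so L
n=5: →4(L), so W
n=6: →4(L), so W
n=7: →6(W) only, which is W, so L
n=8: →4(L), so W
n=9: →3(W), 6(W), 8(W) — all W, so L
n=10: →9(L), so W
n=11: →10(W) only, which is W, so L
n=12: →4(L), so W
n=13: →12(W) only, which is W, so L
n=14: →7(L), so W
n=15: →5(W), 10(W), 12(W), 14(W) — all W, so L
n=16: →15(L), so W
n=17: →16(W) only, which is W, so L
n=18: →9(L), so W
From 18, the L positions reachable in one move are: 9, 15, 17. Any move reaching one of these is winning.

Move to 9.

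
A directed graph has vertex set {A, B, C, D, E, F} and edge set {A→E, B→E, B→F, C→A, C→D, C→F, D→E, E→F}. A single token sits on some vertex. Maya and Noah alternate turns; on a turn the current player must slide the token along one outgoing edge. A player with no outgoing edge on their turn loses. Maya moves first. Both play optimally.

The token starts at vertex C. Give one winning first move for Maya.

Work bottom-up. With no move the player to move loses. Otherwise the position is W if at least one move leads to an L position for the opponent, and L if every move leads to a W.
Every edge goes from a vertex to one that appears earlier in the order F, E, A, D, C, B, so processing vertices in that order labels each vertex after all of its successors.
F: no outgoing edge → L
E: →F(L), so W
A: →E(W) only, which is W, so L
D: →E(W) only, which is W, so L
C: →D(L), so W
B: →F(L), so W
From C, the L positions reachable in one move are: D, A, F. Any move reaching one of these is winning.

Move to D.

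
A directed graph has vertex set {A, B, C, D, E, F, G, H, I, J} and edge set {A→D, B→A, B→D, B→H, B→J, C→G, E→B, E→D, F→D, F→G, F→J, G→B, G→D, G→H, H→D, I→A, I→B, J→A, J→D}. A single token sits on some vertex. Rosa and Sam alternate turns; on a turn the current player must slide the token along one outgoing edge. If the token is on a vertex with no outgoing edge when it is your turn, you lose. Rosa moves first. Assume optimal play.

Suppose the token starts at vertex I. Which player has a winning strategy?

Sam wins.

Compute win/loss labels from the base case upward. A position with no move is L. Any other position is W if it can reach an L in one move, else L.
Every edge goes from a vertex to one that appears earlier in the order D, A, H, J, B, G, C, I, F, E, so processing vertices in that order labels each vertex after all of its successors.
D: no outgoing edge → L
A: →D(L), so W
H: →D(L), so W
J: →D(L), so W
B: →D(L), so W
G: →D(L), so W
C: →G(W) only, which is W, so L
I: →B(W), A(W) — all W, so L
F: →D(L), so W
E: →D(L), so W
Every move from I reaches a W position, so the mover loses.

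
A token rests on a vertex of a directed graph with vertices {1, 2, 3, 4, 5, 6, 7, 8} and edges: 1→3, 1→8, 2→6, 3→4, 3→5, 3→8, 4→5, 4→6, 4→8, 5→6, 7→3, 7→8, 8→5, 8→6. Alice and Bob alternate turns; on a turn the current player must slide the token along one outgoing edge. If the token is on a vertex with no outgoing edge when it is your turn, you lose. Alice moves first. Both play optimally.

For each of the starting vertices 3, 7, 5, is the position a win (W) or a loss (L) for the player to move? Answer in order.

Use the standard recursion: the mover loses at a terminal position; elsewhere, the mover wins exactly when some move hands the opponent an L position.
Every edge goes from a vertex to one that appears earlier in the order 6, 5, 8, 4, 3, 7, 2, 1, so processing vertices in that order labels each vertex after all of its successors.
6: no outgoing edge → L
5: can move to 6, which is L ⇒ W
8: can move to 6, which is L ⇒ W
4: can move to 6, which is L ⇒ W
3: moves to 4(W), 8(W), 5(W); every one is W ⇒ L
7: can move to 3, which is L ⇒ W
2: can move to 6, which is L ⇒ W
1: can move to 3, which is L ⇒ W

3: L, 7: W, 5: W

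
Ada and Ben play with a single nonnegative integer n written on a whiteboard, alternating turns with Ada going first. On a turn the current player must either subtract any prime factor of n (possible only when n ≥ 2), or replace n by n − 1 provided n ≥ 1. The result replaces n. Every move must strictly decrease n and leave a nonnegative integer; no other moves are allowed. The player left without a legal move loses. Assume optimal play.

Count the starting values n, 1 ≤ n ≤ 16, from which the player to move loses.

Classify positions by backward induction: terminal positions (no move available) are L. From any other position, the mover wins iff some move reaches an L.
n=0: no move → L
n=1: W (go to 0, an L position)
n=2: W (go to 0, an L position)
n=3: W (go to 0, an L position)
n=4: L (options 2(W), 3(W) are all W)
n=5: W (go to 0, an L position)
n=6: W (go to 4, an L position)
n=7: W (go to 0, an L position)
n=8: L (options 6(W), 7(W) are all W)
n=9: W (go to 8, an L position)
n=10: W (go to 8, an L position)
n=11: W (go to 0, an L position)
n=12: L (options 9(W), 10(W), 11(W) are all W)
n=13: W (go to 0, an L position)
n=14: W (go to 12, an L position)
n=15: W (go to 12, an L position)
n=16: L (options 14(W), 15(W) are all W)
L entries with 1 ≤ n ≤ 16 (n=0 is outside the asked range and is not counted): n = 4, 8, 12, 16; that makes 4.

4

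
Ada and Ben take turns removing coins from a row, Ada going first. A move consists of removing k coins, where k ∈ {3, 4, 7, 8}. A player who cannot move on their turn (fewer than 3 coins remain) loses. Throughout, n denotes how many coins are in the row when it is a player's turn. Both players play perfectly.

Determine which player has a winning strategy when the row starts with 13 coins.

Ben wins.

Work bottom-up. With no move the player to move loses. Otherwise the position is W if at least one move leads to an L position for the opponent, and L if every move leads to a W.
n=0: no move → L
n=1: no move → L
n=2: no move → L
n=3: W (go to 0, an L position)
n=4: W (go to 1, an L position)
n=5: W (go to 2, an L position)
n=6: W (go to 2, an L position)
n=7: W (go to 0, an L position)
n=8: W (go to 1, an L position)
n=9: W (go to 2, an L position)
n=10: W (go to 2, an L position)
n=11: L (options 8(W), 7(W), 4(W), 3(W) are all W)
n=12: L (options 9(W), 8(W), 5(W), 4(W) are all W)
n=13: L (options 10(W), 9(W), 6(W), 5(W) are all W)
The starting position 13 is L: whatever Ada does, the opponent receives a W position.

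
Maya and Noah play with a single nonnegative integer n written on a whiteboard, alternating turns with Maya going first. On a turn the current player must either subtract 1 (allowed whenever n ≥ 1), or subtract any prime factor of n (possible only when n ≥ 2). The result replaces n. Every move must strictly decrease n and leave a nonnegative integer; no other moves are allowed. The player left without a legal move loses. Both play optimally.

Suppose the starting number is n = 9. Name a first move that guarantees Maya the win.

Move to 8.

Use the standard recursion: the mover loses at a terminal position; elsewhere, the mover wins exactly when some move hands the opponent an L position.
n=0: no move → L
n=1: can move to 0, which is L ⇒ W
n=2: can move to 0, which is L ⇒ W
n=3: can move to 0, which is L ⇒ W
n=4: moves to 2(W), 3(W); every one is W ⇒ L
n=5: can move to 0, which is L ⇒ W
n=6: can move to 4, which is L ⇒ W
n=7: can move to 0, which is L ⇒ W
n=8: moves to 6(W), 7(W); every one is W ⇒ L
n=9: can move to 8, which is L ⇒ W
From 9, the L positions reachable in one move are: 8.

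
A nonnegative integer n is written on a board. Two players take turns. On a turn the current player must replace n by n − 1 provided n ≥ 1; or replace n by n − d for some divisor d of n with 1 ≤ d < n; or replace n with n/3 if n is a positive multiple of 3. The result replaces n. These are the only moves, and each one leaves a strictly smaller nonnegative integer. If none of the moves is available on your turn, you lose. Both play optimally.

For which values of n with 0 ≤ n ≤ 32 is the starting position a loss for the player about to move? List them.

Classify positions by backward induction: terminal positions (no move available) are L. From any other position, the mover wins iff some move reaches an L.
n=0: no move → L
n=1: can move to 0, which is L ⇒ W
n=2: the only move is to 1(W), a W ⇒ L
n=3: can move to 2, which is L ⇒ W
n=4: can move to 2, which is L ⇒ W
n=5: the only move is to 4(W), a W ⇒ L
n=6: can move to 2, which is L ⇒ W
n=7: the only move is to 6(W), a W ⇒ L
n=8: can move to 7, which is L ⇒ W
n=9: moves to 3(W), 6(W), 8(W); every one is W ⇒ L
n=10: can move to 5, which is L ⇒ W
n=11: the only move is to 10(W), a W ⇒ L
n=12: can move to 9, which is L ⇒ W
n=13: the only move is to 12(W), a W ⇒ L
n=14: can move to 7, which is L ⇒ W
n=15: can move to 5, which is L ⇒ W
n=16: moves to 8(W), 12(W), 14(W), 15(W); every one is W ⇒ L
n=17: can move to 16, which is L ⇒ W
n=18: can move to 9, which is L ⇒ W
n=19: the only move is to 18(W), a W ⇒ L
n=20: can move to 16, which is L ⇒ W
n=21: can move to 7, which is L ⇒ W
n=22: can move to 11, which is L ⇒ W
n=23: the only move is to 22(W), a W ⇒ L
n=24: can move to 16, which is L ⇒ W
n=25: moves to 20(W), 24(W); every one is W ⇒ L
n=26: can move to 13, which is L ⇒ W
n=27: can move to 9, which is L ⇒ W
n=28: moves to 14(W), 21(W), 24(W), 26(W), 27(W); every one is W ⇒ L
n=29: can move to 28, which is L ⇒ W
n=30: can move to 25, which is L ⇒ W
n=31: the only move is to 30(W), a W ⇒ L
n=32: can move to 16, which is L ⇒ W
Reading off the rows marked L gives the requested list; there are 13 such values of n.

0, 2, 5, 7, 9, 11, 13, 16, 19, 23, 25, 28, 31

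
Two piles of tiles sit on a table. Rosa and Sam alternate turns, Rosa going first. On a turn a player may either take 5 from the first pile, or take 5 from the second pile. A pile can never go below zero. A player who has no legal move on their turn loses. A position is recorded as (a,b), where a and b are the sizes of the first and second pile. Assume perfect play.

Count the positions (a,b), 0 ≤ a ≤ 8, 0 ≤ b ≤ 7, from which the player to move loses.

Compute win/loss labels from the base case upward. A position with no move is L. Any other position is W if it can reach an L in one move, else L.
Every move lowers a or b (never raises either), so fill the grid row by row in increasing a, and left to right within a row: each cell's successors are then already labelled.
      b=0  b=1  b=2  b=3  b=4  b=5  b=6  b=7
a=0:    L    L    L    L    L    W    W    W
a=1:    L    L    L    L    L    W    W    W
a=2:    L    L    L    L    L    W    W    W
a=3:    L    L    L    L    L    W    W    W
a=4:    L    L    L    L    L    W    W    W
a=5:    W    W    W    W    W    L    L    L
a=6:    W    W    W    W    W    L    L    L
a=7:    W    W    W    W    W    L    L    L
a=8:    W    W    W    W    W    L    L    L
Cells with no legal move (terminal, hence L): (0,0), (0,1), (0,2), (0,3), (0,4), (1,0), (1,1), (1,2), (1,3), (1,4), (2,0), (2,1), (2,2), (2,3), (2,4), (3,0), (3,1), (3,2), (3,3), (3,4), (4,0), (4,1), (4,2), (4,3), (4,4).
The remaining L cells, each justified by listing all of its moves:
(5,5): →(0,5)(W), (5,0)(W) — all W, so L
(5,6): →(0,6)(W), (5,1)(W) — all W, so L
(5,7): →(0,7)(W), (5,2)(W) — all W, so L
(6,5): →(1,5)(W), (6,0)(W) — all W, so L
(6,6): →(1,6)(W), (6,1)(W) — all W, so L
(6,7): →(1,7)(W), (6,2)(W) — all W, so L
(7,5): →(2,5)(W), (7,0)(W) — all W, so L
(7,6): →(2,6)(W), (7,1)(W) — all W, so L
(7,7): →(2,7)(W), (7,2)(W) — all W, so L
(8,5): →(3,5)(W), (8,0)(W) — all W, so L
(8,6): →(3,6)(W), (8,1)(W) — all W, so L
(8,7): →(3,7)(W), (8,2)(W) — all W, so L
Every other cell has at least one move into one of the L cells above, so it is W.
L cells per row: a=0: 5, a=1: 5, a=2: 5, a=3: 5, a=4: 5, a=5: 3, a=6: 3, a=7: 3, a=8: 3; total 37.

37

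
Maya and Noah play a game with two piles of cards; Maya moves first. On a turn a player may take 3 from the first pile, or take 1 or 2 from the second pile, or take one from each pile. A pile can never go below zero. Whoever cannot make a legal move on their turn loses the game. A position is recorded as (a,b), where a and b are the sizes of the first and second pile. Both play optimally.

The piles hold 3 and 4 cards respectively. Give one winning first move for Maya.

Classify positions by backward induction: terminal positions (no move available) are L. From any other position, the mover wins iff some move reaches an L.
No move ever increases a pile, so every position that can arise here has a ≤ 3 and b ≤ 4; it is enough to label the cells with 0 ≤ a ≤ 3 and 0 ≤ b ≤ 4.
Every move lowers a or b (never raises either), so fill the grid row by row in increasing a, and left to right within a row: each cell's successors are then already labelled.
      b=0  b=1  b=2  b=3  b=4
a=0:    L    W    W    L    W
a=1:    L    W    W    L    W
a=2:    L    W    W    L    W
a=3:    W    W    L    W    W
Cells with no legal move (terminal, hence L): (0,0), (1,0), (2,0).
The remaining L cells, each justified by listing all of its moves:
(0,3): →(0,2)(W), (0,1)(W) — all W, so L
(1,3): →(1,2)(W), (1,1)(W), (0,2)(W) — all W, so L
(2,3): →(2,2)(W), (2,1)(W), (1,2)(W) — all W, so L
(3,2): →(0,2)(W), (3,1)(W), (3,0)(W), (2,1)(W) — all W, so L
Every other cell has at least one move into one of the L cells above, so it is W.
From (3,4), the L positions reachable in one move are: (3,2), (2,3). Any move reaching one of these is winning.

Move to (3,2).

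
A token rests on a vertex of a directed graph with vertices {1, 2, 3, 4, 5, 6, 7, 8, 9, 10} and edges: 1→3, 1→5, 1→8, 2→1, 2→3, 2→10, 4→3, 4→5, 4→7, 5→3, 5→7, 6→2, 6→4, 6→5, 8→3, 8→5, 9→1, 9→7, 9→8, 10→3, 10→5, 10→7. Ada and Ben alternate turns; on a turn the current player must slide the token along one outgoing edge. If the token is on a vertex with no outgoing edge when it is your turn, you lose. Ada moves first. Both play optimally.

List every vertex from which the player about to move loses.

Label each position W (a win for the player to move) or L (a loss). A position with no legal move is L; any other position is W exactly when some move reaches an L, and L when every move reaches a W.
Every edge goes from a vertex to one that appears earlier in the order 3, 7, 5, 10, 8, 1, 2, 9, 4, 6, so processing vertices in that order labels each vertex after all of its successors.
3: no outgoing edge → L
7: no outgoing edge → L
5: can move to 7, which is L ⇒ W
10: can move to 7, which is L ⇒ W
8: can move to 3, which is L ⇒ W
1: can move to 3, which is L ⇒ W
2: can move to 3, which is L ⇒ W
9: can move to 7, which is L ⇒ W
4: can move to 7, which is L ⇒ W
6: moves to 4(W), 2(W), 5(W); every one is W ⇒ L
Reading off the rows marked L gives the requested list; there are 3 such vertices.

3, 6, 7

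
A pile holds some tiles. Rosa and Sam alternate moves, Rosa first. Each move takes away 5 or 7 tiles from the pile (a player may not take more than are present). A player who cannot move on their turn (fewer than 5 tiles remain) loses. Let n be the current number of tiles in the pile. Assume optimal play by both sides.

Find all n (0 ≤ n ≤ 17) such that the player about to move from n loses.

Work bottom-up. With no move the player to move loses. Otherwise the position is W if at least one move leads to an L position for the opponent, and L if every move leads to a W.
n=0: no move → L
n=1: no move → L
n=2: no move → L
n=3: no move → L
n=4: no move → L
n=5: →0(L), so W
n=6: →1(L), so W
n=7: →2(L), so W
n=8: →3(L), so W
n=9: →4(L), so W
n=10: →3(L), so W
n=11: →4(L), so W
n=12: →7(W), 5(W) — all W, so L
n=13: →8(W), 6(W) — all W, so L
n=14: →9(W), 7(W) — all W, so L
n=15: →10(W), 8(W) — all W, so L
n=16: →11(W), 9(W) — all W, so L
n=17: →12(L), so W
Reading off the rows marked L gives the requested list; there are 10 such values of n.

0, 1, 2, 3, 4, 12, 13, 14, 15, 16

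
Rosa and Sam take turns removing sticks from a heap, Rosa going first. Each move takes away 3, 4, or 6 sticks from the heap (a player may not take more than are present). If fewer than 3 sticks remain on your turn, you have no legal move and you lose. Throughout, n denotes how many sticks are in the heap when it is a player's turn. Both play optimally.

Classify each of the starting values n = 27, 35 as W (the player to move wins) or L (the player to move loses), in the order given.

Build the W/L table. Terminal = L. A non-terminal position is W if it has a move to some L; otherwise it is L.
n=0: no move → L
n=1: no move → L
n=2: no move → L
n=3: reaches L-position 0 → W
n=4: reaches L-position 1 → W
n=5: reaches L-position 2 → W
n=6: reaches L-position 2 → W
n=7: reaches L-position 1 → W
n=8: reaches L-position 2 → W
n=9: only reaches 6(W), 5(W), 3(W), all W → L
n=10: only reaches 7(W), 6(W), 4(W), all W → L
n=11: only reaches 8(W), 7(W), 5(W), all W → L
n=12: reaches L-position 9 → W
n=13: reaches L-position 10 → W
n=14: reaches L-position 11 → W
n=15: reaches L-position 11 → W
n=16: reaches L-position 10 → W
n=17: reaches L-position 11 → W
n=18: only reaches 15(W), 14(W), 12(W), all W → L
n=19: only reaches 16(W), 15(W), 13(W), all W → L
n=20: only reaches 17(W), 16(W), 14(W), all W → L
n=21: reaches L-position 18 → W
n=22: reaches L-position 19 → W
n=23: reaches L-position 20 → W
n=24: reaches L-position 20 → W
n=25: reaches L-position 19 → W
n=26: reaches L-position 20 → W
n=27: only reaches 24(W), 23(W), 21(W), all W → L
n=28: only reaches 25(W), 24(W), 22(W), all W → L
n=29: only reaches 26(W), 25(W), 23(W), all W → L
n=30: reaches L-position 27 → W
n=31: reaches L-position 28 → W
n=32: reaches L-position 29 → W
n=33: reaches L-position 29 → W
n=34: reaches L-position 28 → W
n=35: reaches L-position 29 → W

27: L, 35: W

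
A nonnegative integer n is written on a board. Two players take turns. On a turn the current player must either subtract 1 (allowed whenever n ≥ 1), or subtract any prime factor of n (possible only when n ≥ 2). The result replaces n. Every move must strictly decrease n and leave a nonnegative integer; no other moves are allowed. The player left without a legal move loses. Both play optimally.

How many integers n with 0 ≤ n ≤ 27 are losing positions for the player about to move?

Build the W/L table. Terminal = L. A non-terminal position is W if it has a move to some L; otherwise it is L.
n=0: no move → L
n=1: →0(L), so W
n=2: →0(L), so W
n=3: →0(L), so W
n=4: →2(W), 3(W) — all W, so L
n=5: →0(L), so W
n=6: →4(L), so W
n=7: →0(L), so W
n=8: →6(W), 7(W) — all W, so L
n=9: →8(L), so W
n=10: →8(L), so W
n=11: →0(L), so W
n=12: →9(W), 10(W), 11(W) — all W, so L
n=13: →0(L), so W
n=14: →12(L), so W
n=15: →12(L), so W
n=16: →14(W), 15(W) — all W, so L
n=17: →0(L), so W
n=18: →16(L), so W
n=19: →0(L), so W
n=20: →15(W), 18(W), 19(W) — all W, so L
n=21: →20(L), so W
n=22: →20(L), so W
n=23: →0(L), so W
n=24: →21(W), 22(W), 23(W) — all W, so L
n=25: →20(L), so W
n=26: →24(L), so W
n=27: →24(L), so W
L entries with 0 ≤ n ≤ 27: n = 0, 4, 8, 12, 16, 20, 24; that makes 7.

7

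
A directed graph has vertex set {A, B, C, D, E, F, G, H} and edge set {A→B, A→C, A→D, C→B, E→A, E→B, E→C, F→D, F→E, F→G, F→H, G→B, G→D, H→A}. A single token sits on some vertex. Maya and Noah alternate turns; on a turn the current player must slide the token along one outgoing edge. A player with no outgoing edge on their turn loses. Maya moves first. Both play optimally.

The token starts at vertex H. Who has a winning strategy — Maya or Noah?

Noah wins.

Use the standard recursion: the mover loses at a terminal position; elsewhere, the mover wins exactly when some move hands the opponent an L position.
Every edge goes from a vertex to one that appears earlier in the order D, B, C, A, E, G, H, F, so processing vertices in that order labels each vertex after all of its successors.
D: no outgoing edge → L
B: no outgoing edge → L
C: can move to B, which is L ⇒ W
A: can move to B, which is L ⇒ W
E: can move to B, which is L ⇒ W
G: can move to B, which is L ⇒ W
H: the only move is to A(W), a W ⇒ L
F: can move to H, which is L ⇒ W
Every move from H reaches a W position, so the mover loses.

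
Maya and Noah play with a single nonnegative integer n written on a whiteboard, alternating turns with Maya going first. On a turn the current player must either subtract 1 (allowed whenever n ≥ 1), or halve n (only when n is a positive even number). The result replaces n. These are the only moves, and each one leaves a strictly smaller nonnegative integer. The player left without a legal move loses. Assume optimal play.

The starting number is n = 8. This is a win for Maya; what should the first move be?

Positions with no move are L. A position that does have a move is losing for the player to move precisely when every available move leads to a winning position for the opponent. Fill in the labels:
n=0: no move → L
n=1: →0(L), so W
n=2: →1(W) only, which is W, so L
n=3: →2(L), so W
n=4: →2(L), so W
n=5: →4(W) only, which is W, so L
n=6: →5(L), so W
n=7: →6(W) only, which is W, so L
n=8: →7(L), so W
From 8, the L positions reachable in one move are: 7.

Move to 7.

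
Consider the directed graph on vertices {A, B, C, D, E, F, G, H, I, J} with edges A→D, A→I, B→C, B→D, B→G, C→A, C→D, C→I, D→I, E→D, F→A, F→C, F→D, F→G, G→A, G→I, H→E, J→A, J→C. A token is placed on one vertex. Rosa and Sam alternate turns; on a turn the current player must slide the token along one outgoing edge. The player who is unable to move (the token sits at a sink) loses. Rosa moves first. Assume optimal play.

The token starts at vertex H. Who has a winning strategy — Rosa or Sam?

Classify positions by backward induction: terminal positions (no move available) are L. From any other position, the mover wins iff some move reaches an L.
Every edge goes from a vertex to one that appears earlier in the order I, D, A, C, J, E, G, H, B, F, so processing vertices in that order labels each vertex after all of its successors.
I: no outgoing edge → L
D: →I(L), so W
A: →I(L), so W
C: →I(L), so W
J: →C(W), A(W) — all W, so L
E: →D(W) only, which is W, so L
G: →I(L), so W
H: →E(L), so W
B: →G(W), C(W), D(W) — all W, so L
F: →G(W), C(W), A(W), D(W) — all W, so L
From H Rosa can move to E, reaching an L position.

Rosa wins.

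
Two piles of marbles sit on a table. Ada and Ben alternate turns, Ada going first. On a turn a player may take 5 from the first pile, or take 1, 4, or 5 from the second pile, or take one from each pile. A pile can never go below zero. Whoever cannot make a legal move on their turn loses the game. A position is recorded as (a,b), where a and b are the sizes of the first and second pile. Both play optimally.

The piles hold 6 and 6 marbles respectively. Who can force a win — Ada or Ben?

Work bottom-up. With no move the player to move loses. Otherwise the position is W if at least one move leads to an L position for the opponent, and L if every move leads to a W.
No move ever increases a pile, so every position that can arise here has a ≤ 6 and b ≤ 6; it is enough to label the cells with 0 ≤ a ≤ 6 and 0 ≤ b ≤ 6.
Every move lowers a or b (never raises either), so fill the grid row by row in increasing a, and left to right within a row: each cell's successors are then already labelled.
      b=0  b=1  b=2  b=3  b=4  b=5  b=6
a=0:    L    W    L    W    W    W    W
a=1:    L    W    L    W    W    W    W
a=2:    L    W    L    W    W    W    W
a=3:    L    W    L    W    W    W    W
a=4:    L    W    L    W    W    W    W
a=5:    W    W    W    W    L    W    L
a=6:    W    L    W    L    W    W    W
Cells with no legal move (terminal, hence L): (0,0), (1,0), (2,0), (3,0), (4,0).
The remaining L cells, each justified by listing all of its moves:
(0,2): →(0,1)(W) only, which is W, so L
(1,2): →(1,1)(W), (0,1)(W) — all W, so L
(2,2): →(2,1)(W), (1,1)(W) — all W, so L
(3,2): →(3,1)(W), (2,1)(W) — all W, so L
(4,2): →(4,1)(W), (3,1)(W) — all W, so L
(5,4): →(0,4)(W), (5,3)(W), (5,0)(W), (4,3)(W) — all W, so L
(5,6): →(0,6)(W), (5,5)(W), (5,2)(W), (5,1)(W), (4,5)(W) — all W, so L
(6,1): →(1,1)(W), (6,0)(W), (5,0)(W) — all W, so L
(6,3): →(1,3)(W), (6,2)(W), (5,2)(W) — all W, so L
Every other cell has at least one move into one of the L cells above, so it is W.
The starting position (6,6) is W: Ada should move to (6,1), handing over an L position.

Ada wins.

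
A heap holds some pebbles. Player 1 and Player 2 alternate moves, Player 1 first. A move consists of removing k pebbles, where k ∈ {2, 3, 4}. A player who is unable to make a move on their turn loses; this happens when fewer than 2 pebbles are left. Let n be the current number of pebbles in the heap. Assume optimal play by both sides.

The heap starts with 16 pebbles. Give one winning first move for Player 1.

Remove 3, leaving 13.

Work bottom-up. With no move the player to move loses. Otherwise the position is W if at least one move leads to an L position for the opponent, and L if every move leads to a W.
n=0: no move → L
n=1: no move → L
n=2: W (go to 0, an L position)
n=3: W (go to 1, an L position)
n=4: W (go to 1, an L position)
n=5: W (go to 1, an L position)
n=6: L (options 4(W), 3(W), 2(W) are all W)
n=7: L (options 5(W), 4(W), 3(W) are all W)
n=8: W (go to 6, an L position)
n=9: W (go to 7, an L position)
n=10: W (go to 7, an L position)
n=11: W (go to 7, an L position)
n=12: L (options 10(W), 9(W), 8(W) are all W)
n=13: L (options 11(W), 10(W), 9(W) are all W)
n=14: W (go to 12, an L position)
n=15: W (go to 13, an L position)
n=16: W (go to 13, an L position)
From 16, the L positions reachable in one move are: 13, 12. Any move reaching one of these is winning.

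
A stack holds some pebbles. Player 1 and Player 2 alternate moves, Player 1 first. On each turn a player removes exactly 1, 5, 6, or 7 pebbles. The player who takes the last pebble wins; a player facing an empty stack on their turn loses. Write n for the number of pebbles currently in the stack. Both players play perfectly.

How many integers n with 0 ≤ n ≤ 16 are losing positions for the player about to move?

Use the standard recursion: the mover loses at a terminal position; elsewhere, the mover wins exactly when some move hands the opponent an L position.
n=0: no move → L
n=1: can move to 0, which is L ⇒ W
n=2: the only move is to 1(W), a W ⇒ L
n=3: can move to 2, which is L ⇒ W
n=4: the only move is to 3(W), a W ⇒ L
n=5: can move to 4, which is L ⇒ W
n=6: can move to 0, which is L ⇒ W
n=7: can move to 2, which is L ⇒ W
n=8: can move to 2, which is L ⇒ W
n=9: can move to 4, which is L ⇒ W
n=10: can move to 4, which is L ⇒ W
n=11: can move to 4, which is L ⇒ W
n=12: moves to 11(W), 7(W), 6(W), 5(W); every one is W ⇒ L
n=13: can move to 12, which is L ⇒ W
n=14: moves to 13(W), 9(W), 8(W), 7(W); every one is W ⇒ L
n=15: can move to 14, which is L ⇒ W
n=16: moves to 15(W), 11(W), 10(W), 9(W); every one is W ⇒ L
L entries with 0 ≤ n ≤ 16: n = 0, 2, 4, 12, 14, 16; that makes 6.

6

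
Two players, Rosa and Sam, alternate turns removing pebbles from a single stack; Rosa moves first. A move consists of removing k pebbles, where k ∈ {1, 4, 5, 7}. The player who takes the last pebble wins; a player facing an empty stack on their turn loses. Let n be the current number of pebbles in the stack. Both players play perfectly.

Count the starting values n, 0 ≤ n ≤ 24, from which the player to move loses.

7

Classify positions by backward induction: terminal positions (no move available) are L. From any other position, the mover wins iff some move reaches an L.
n=0: no move → L
n=1: W (go to 0, an L position)
n=2: L (sole option 1(W) is W)
n=3: W (go to 2, an L position)
n=4: W (go to 0, an L position)
n=5: W (go to 0, an L position)
n=6: W (go to 2, an L position)
n=7: W (go to 2, an L position)
n=8: L (options 7(W), 4(W), 3(W), 1(W) are all W)
n=9: W (go to 8, an L position)
n=10: L (options 9(W), 6(W), 5(W), 3(W) are all W)
n=11: W (go to 10, an L position)
n=12: W (go to 8, an L position)
n=13: W (go to 8, an L position)
n=14: W (go to 10, an L position)
n=15: W (go to 10, an L position)
n=16: L (options 15(W), 12(W), 11(W), 9(W) are all W)
n=17: W (go to 16, an L position)
n=18: L (options 17(W), 14(W), 13(W), 11(W) are all W)
n=19: W (go to 18, an L position)
n=20: W (go to 16, an L position)
n=21: W (go to 16, an L position)
n=22: W (go to 18, an L position)
n=23: W (go to 18, an L position)
n=24: L (options 23(W), 20(W), 19(W), 17(W) are all W)
L entries with 0 ≤ n ≤ 24: n = 0, 2, 8, 10, 16, 18, 24; that makes 7.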